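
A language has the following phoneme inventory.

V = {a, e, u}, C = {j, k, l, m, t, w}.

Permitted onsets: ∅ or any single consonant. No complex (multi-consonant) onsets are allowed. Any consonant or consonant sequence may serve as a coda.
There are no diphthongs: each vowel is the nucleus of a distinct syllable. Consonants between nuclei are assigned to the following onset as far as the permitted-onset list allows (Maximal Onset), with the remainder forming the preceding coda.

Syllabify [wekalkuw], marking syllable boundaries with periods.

The vowels are e, a, u — 3 nuclei, so 3 syllables.
V1 /e/ – V2 /a/: just /k/ — single C goes to the following onset.
V2 /a/ – V3 /u/: cluster /lk/ — the longest permitted-onset suffix is /k/; onset = /k/, preceding coda = /l/.

we.kal.kuw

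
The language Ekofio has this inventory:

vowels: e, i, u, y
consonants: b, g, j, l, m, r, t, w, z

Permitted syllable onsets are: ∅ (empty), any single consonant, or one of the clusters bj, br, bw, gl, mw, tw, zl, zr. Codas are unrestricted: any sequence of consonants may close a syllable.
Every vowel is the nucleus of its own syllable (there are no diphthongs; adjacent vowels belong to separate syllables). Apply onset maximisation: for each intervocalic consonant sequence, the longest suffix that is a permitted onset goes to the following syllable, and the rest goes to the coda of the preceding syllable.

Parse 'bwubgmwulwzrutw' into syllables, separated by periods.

bwubg.mwulw.zrutw

The vowels are u, u, u — 3 nuclei, so 3 syllables.
V1 /u/ – V2 /u/: /bgmw/ splits as /bg/ + /mw/ (/mw/ is the longest suffix that is a licit onset).
V2 /u/ – V3 /u/: cluster /lwzr/ — the longest permitted-onset suffix is /zr/; onset = /zr/, preceding coda = /lw/.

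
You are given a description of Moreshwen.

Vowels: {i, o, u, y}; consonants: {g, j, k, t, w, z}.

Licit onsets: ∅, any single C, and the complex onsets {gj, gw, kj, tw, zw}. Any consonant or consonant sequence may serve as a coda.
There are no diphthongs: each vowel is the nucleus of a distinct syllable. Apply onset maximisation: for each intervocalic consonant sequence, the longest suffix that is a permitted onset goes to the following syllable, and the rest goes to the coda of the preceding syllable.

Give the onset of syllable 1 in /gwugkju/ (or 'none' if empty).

Vowels present: u, u; each is a nucleus, giving 2 syllables.
σ1/σ2 boundary: /gkj/; trying suffixes from longest down, /kj/ is the first permitted one, so coda /g/ | onset /kj/.
Result: gwug.kju.
Syllable 1 is /gwug/: onset /gw/, nucleus /u/, coda /g/.

gw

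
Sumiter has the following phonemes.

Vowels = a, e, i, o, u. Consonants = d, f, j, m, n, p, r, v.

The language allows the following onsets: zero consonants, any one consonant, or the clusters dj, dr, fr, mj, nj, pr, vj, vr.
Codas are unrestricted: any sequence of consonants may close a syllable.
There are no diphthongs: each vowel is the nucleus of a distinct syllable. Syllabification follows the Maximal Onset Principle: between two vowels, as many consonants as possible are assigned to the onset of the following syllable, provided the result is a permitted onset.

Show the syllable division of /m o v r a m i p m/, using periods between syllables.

Nuclei (vowels): o, a, i → 3 syllables.
σ1/σ2 boundary: /vr/ — entire cluster is a permitted onset → onset /vr/, coda ∅.
σ2/σ3 boundary: just /m/ — single C goes to the following onset.

mo.vra.mipm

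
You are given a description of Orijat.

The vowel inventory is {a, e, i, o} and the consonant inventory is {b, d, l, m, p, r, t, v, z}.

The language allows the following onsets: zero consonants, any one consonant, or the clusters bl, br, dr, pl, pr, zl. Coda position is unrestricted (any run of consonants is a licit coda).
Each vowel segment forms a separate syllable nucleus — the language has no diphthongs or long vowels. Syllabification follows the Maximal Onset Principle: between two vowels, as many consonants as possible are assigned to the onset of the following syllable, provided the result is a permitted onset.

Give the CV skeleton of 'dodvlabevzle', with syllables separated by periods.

Nuclei (vowels): o, a, e, e → 4 syllables.
/o…a/ gap (V1→V2): cluster /dvl/ — the longest permitted-onset suffix is /l/; onset = /l/, preceding coda = /dv/.
/a…e/ gap (V2→V3): /b/ is a single consonant, so it becomes the next onset.
/e…e/ gap (V3→V4): cluster /vzl/ — the longest permitted-onset suffix is /zl/; onset = /zl/, preceding coda = /v/.
So the parse is dodv.la.bev.zle.
Mapping each syllable to C/V: /dodv/ → CVCC, /la/ → CV, /bev/ → CVC, /zle/ → CCV.

CVCC.CV.CVC.CCV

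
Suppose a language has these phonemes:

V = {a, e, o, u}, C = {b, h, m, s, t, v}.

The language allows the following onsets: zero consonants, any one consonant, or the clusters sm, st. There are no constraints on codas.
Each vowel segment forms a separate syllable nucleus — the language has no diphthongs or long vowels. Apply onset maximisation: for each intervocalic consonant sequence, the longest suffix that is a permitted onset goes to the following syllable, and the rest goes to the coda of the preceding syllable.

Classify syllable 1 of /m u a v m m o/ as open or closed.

Vowels present: u, a, o; each is a nucleus, giving 3 syllables.
V1 /u/ – V2 /a/: nothing intervenes; syllable break is V.V.
V2 /a/ – V3 /o/: /vmm/; trying suffixes from longest down, /m/ is the first permitted one, so coda /vm/ | onset /m/.
Result: mu.avm.mo.
Syllable 1 is /mu/; it ends in its nucleus with no coda, so it is open.

open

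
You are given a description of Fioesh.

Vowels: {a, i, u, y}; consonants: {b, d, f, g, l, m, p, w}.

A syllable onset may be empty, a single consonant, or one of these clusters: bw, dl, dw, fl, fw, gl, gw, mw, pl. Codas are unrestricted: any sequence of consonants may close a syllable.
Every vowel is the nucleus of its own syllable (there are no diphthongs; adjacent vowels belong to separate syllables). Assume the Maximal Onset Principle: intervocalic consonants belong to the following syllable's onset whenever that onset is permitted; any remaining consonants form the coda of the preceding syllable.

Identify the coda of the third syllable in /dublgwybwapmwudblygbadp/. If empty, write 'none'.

p

The vowels are u, y, a, u, y, a — 6 nuclei, so 6 syllables.
/u…y/ gap (V1→V2): cluster /blgw/ — the longest permitted-onset suffix is /gw/; onset = /gw/, preceding coda = /bl/.
/y…a/ gap (V2→V3): cluster /bw/ — /bw/ is itself a permitted onset, so the whole cluster goes right; preceding coda = ∅.
/a…u/ gap (V3→V4): /pmw/; trying suffixes from longest down, /mw/ is the first permitted one, so coda /p/ | onset /mw/.
/u…y/ gap (V4→V5): /dbl/ — longest licit onset from the right is /l/, leaving /db/ as coda.
/y…a/ gap (V5→V6): /gb/ — longest licit onset from the right is /b/, leaving /g/ as coda.
Putting it together: dubl.gwy.bwap.mwudb.lyg.badp.
Syllable 3 is /bwap/: onset /bw/, nucleus /a/, coda /p/.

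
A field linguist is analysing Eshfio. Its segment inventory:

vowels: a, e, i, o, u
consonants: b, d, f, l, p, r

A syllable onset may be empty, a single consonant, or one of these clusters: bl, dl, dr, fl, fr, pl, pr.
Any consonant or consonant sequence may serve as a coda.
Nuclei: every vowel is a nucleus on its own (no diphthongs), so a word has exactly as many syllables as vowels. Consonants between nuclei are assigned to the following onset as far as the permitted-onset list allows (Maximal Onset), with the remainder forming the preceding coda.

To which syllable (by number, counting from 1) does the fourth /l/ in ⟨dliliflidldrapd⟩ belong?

The vowels are i, i, i, a — 4 nuclei, so 4 syllables.
V1 /i/ – V2 /i/: just /l/ — single C goes to the following onset.
V2 /i/ – V3 /i/: /fl/ is a licit onset in full, so it all attaches to the next syllable.
V3 /i/ – V4 /a/: /dldr/ — longest licit onset from the right is /dr/, leaving /dl/ as coda.
Putting it together: dli.li.flidl.drapd.
The fourth /l/ is in the coda of syllable 3 (/flidl/).

3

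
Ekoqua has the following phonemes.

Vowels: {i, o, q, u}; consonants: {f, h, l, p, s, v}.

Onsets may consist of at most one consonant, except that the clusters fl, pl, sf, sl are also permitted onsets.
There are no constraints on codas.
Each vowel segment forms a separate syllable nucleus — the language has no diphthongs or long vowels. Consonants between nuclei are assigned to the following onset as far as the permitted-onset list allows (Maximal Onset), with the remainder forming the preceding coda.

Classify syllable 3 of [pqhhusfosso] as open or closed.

Vowels present: q, u, o, o; each is a nucleus, giving 4 syllables.
/q…u/ gap (V1→V2): /hh/; trying suffixes from longest down, /h/ is the first permitted one, so coda /h/ | onset /h/.
/u…o/ gap (V2→V3): cluster /sf/ — /sf/ is itself a permitted onset, so the whole cluster goes right; preceding coda = ∅.
/o…o/ gap (V3→V4): /ss/ — longest licit onset from the right is /s/, leaving /s/ as coda.
Putting it together: pqh.hu.sfos.so.
Syllable 3 is /sfos/ with coda /s/, so it is closed.

closed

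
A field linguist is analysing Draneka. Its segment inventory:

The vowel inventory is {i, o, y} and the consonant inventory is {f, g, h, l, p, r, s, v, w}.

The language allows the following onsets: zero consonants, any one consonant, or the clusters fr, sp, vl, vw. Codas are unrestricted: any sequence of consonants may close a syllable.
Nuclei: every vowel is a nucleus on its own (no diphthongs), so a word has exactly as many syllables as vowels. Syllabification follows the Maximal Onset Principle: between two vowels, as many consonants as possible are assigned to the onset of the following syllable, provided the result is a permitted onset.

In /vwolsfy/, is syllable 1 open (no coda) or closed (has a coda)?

The vowels are o, y — 2 nuclei, so 2 syllables.
Between /o/ (V1) and /y/ (V2): /lsf/; trying suffixes from longest down, /f/ is the first permitted one, so coda /ls/ | onset /f/.
Putting it together: vwols.fy.
Syllable 1 is /vwols/ with coda /ls/, so it is closed.

closed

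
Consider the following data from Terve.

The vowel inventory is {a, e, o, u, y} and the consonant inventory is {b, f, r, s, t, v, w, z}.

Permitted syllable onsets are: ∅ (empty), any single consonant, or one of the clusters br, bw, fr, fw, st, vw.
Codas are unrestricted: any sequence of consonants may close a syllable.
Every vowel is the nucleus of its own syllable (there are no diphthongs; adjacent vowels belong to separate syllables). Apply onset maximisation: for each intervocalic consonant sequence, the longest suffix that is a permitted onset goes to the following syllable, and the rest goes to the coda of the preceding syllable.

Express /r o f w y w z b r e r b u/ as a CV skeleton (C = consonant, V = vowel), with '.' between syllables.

The vowels are o, y, e, u — 4 nuclei, so 4 syllables.
V1 /o/ – V2 /y/: /fw/ — entire cluster is a permitted onset → onset /fw/, coda ∅.
V2 /y/ – V3 /e/: /wzbr/ splits as /wz/ + /br/ (/br/ is the longest suffix that is a licit onset).
V3 /e/ – V4 /u/: cluster /rb/ — the longest permitted-onset suffix is /b/; onset = /b/, preceding coda = /r/.
Result: ro.fwywz.brer.bu.
Mapping each syllable to C/V: /ro/ → CV, /fwywz/ → CCVCC, /brer/ → CCVC, /bu/ → CV.

CV.CCVCC.CCVC.CV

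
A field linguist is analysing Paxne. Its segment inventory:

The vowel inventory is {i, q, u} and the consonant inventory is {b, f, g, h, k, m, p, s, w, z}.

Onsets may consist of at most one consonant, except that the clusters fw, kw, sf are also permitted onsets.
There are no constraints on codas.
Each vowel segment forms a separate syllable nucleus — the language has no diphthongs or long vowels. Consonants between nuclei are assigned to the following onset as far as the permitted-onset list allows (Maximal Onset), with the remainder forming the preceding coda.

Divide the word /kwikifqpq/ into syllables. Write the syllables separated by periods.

kwi.ki.fq.pq

Nuclei (vowels): i, i, q, q → 4 syllables.
Between /i/ (V1) and /i/ (V2): /k/ is a single consonant, so it becomes the next onset.
Between /i/ (V2) and /q/ (V3): /f/ → onset of the next syllable (single consonants are always licit onsets).
Between /q/ (V3) and /q/ (V4): just /p/ — single C goes to the following onset.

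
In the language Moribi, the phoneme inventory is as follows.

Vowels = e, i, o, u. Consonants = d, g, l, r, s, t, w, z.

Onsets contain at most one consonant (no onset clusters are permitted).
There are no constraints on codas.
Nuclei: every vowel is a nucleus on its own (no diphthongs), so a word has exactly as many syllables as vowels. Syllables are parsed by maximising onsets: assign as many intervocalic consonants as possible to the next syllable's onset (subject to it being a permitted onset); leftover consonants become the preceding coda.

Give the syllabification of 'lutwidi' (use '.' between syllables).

Nuclei (vowels): u, i, i → 3 syllables.
/u…i/ gap (V1→V2): cluster /tw/ — the longest permitted-onset suffix is /w/; onset = /w/, preceding coda = /t/.
/i…i/ gap (V2→V3): just /d/ — single C goes to the following onset.

lut.wi.di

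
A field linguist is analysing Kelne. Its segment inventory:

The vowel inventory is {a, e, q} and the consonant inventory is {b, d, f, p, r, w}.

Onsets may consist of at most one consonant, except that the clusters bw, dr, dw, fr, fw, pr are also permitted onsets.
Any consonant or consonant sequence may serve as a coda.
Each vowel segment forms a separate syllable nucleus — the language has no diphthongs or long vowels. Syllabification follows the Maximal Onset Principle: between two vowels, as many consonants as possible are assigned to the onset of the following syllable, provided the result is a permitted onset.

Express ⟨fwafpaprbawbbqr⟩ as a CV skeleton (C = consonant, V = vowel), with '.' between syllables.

CCVC.CVCC.CVCC.CVC

The vowels are a, a, a, q — 4 nuclei, so 4 syllables.
Between /a/ (V1) and /a/ (V2): /fp/ — longest licit onset from the right is /p/, leaving /f/ as coda.
Between /a/ (V2) and /a/ (V3): /prb/; trying suffixes from longest down, /b/ is the first permitted one, so coda /pr/ | onset /b/.
Between /a/ (V3) and /q/ (V4): /wbb/ — longest licit onset from the right is /b/, leaving /wb/ as coda.
Result: fwaf.papr.bawb.bqr.
Mapping each syllable to C/V: /fwaf/ → CCVC, /papr/ → CVCC, /bawb/ → CVCC, /bqr/ → CVC.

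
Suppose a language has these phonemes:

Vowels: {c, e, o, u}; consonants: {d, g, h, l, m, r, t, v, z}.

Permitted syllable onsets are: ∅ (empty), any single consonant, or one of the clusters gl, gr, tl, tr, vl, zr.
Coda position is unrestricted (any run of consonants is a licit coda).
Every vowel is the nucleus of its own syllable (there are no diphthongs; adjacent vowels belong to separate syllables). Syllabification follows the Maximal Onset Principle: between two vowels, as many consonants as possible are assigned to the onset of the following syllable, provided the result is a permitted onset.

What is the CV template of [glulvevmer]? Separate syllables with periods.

The vowels are u, e, e — 3 nuclei, so 3 syllables.
σ1/σ2 boundary: cluster /lv/ — the longest permitted-onset suffix is /v/; onset = /v/, preceding coda = /l/.
σ2/σ3 boundary: /vm/ — longest licit onset from the right is /m/, leaving /v/ as coda.
Result: glul.vev.mer.
Mapping each syllable to C/V: /glul/ → CCVC, /vev/ → CVC, /mer/ → CVC.

CCVC.CVC.CVC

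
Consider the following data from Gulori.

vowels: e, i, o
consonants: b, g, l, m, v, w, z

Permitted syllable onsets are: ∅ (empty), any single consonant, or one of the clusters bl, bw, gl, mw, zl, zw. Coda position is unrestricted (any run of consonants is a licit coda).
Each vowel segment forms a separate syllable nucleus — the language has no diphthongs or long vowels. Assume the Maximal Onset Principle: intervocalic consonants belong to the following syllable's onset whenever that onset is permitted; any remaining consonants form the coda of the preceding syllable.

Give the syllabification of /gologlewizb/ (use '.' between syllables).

go.lo.gle.wizb

Nuclei (vowels): o, o, e, i → 4 syllables.
Between /o/ (V1) and /o/ (V2): just /l/ — single C goes to the following onset.
Between /o/ (V2) and /e/ (V3): /gl/ — entire cluster is a permitted onset → onset /gl/, coda ∅.
Between /e/ (V3) and /i/ (V4): just /w/ — single C goes to the following onset.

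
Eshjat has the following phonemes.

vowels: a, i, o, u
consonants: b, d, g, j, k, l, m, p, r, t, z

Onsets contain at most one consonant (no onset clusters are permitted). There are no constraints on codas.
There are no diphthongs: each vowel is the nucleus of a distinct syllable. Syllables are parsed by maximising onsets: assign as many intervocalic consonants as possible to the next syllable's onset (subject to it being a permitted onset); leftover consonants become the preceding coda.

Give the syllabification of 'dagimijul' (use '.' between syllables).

da.gi.mi.jul

Nuclei (vowels): a, i, i, u → 4 syllables.
/a…i/ gap (V1→V2): just /g/ — single C goes to the following onset.
/i…i/ gap (V2→V3): just /m/ — single C goes to the following onset.
/i…u/ gap (V3→V4): just /j/ — single C goes to the following onset.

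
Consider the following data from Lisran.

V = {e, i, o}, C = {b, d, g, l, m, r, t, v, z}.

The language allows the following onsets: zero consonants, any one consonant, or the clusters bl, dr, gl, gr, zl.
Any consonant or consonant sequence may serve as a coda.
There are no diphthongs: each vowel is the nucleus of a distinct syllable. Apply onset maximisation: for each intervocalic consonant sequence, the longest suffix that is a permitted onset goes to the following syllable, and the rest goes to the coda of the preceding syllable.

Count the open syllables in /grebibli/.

Nuclei (vowels): e, i, i → 3 syllables.
V1 /e/ – V2 /i/: /b/ is a single consonant, so it becomes the next onset.
V2 /i/ – V3 /i/: /bl/ — entire cluster is a permitted onset → onset /bl/, coda ∅.
Result: gre.bi.bli.
Classifying each syllable: /gre/ (open), /bi/ (open), /bli/ (open).
Open syllables: 3.

3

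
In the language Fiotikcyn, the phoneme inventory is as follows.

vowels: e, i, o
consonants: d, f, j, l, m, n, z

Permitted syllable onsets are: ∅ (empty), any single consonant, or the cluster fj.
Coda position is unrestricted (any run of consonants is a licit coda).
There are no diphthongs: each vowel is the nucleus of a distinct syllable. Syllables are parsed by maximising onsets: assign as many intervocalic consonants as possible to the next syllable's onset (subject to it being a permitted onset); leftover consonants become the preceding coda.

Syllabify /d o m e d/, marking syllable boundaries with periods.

The vowels are o, e — 2 nuclei, so 2 syllables.
/o…e/ gap (V1→V2): just /m/ — single C goes to the following onset.

do.med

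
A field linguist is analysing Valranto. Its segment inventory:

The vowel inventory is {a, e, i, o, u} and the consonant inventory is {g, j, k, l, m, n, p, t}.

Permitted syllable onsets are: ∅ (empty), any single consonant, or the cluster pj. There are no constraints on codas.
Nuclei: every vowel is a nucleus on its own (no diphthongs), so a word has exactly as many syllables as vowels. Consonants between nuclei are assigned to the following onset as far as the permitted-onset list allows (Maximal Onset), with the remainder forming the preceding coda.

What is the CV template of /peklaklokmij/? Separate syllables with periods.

CVC.CVC.CVC.CVC

Vowels present: e, a, o, i; each is a nucleus, giving 4 syllables.
V1 /e/ – V2 /a/: /kl/; trying suffixes from longest down, /l/ is the first permitted one, so coda /k/ | onset /l/.
V2 /a/ – V3 /o/: /kl/; trying suffixes from longest down, /l/ is the first permitted one, so coda /k/ | onset /l/.
V3 /o/ – V4 /i/: /km/ splits as /k/ + /m/ (/m/ is the longest suffix that is a licit onset).
Syllabification: pek.lak.lok.mij.
Mapping each syllable to C/V: /pek/ → CVC, /lak/ → CVC, /lok/ → CVC, /mij/ → CVC.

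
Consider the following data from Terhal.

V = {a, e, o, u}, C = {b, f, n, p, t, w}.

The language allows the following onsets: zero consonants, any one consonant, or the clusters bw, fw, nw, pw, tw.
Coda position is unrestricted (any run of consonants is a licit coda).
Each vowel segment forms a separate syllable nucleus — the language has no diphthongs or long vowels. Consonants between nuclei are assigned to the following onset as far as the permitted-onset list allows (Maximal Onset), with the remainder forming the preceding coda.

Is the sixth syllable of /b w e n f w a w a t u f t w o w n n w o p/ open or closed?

closed

The vowels are e, a, a, u, o, o — 6 nuclei, so 6 syllables.
V1 /e/ – V2 /a/: cluster /nfw/ — the longest permitted-onset suffix is /fw/; onset = /fw/, preceding coda = /n/.
V2 /a/ – V3 /a/: /w/ → onset of the next syllable (single consonants are always licit onsets).
V3 /a/ – V4 /u/: /t/ → onset of the next syllable (single consonants are always licit onsets).
V4 /u/ – V5 /o/: /ftw/ splits as /f/ + /tw/ (/tw/ is the longest suffix that is a licit onset).
V5 /o/ – V6 /o/: /wnnw/ — longest licit onset from the right is /nw/, leaving /wn/ as coda.
Syllabification: bwen.fwa.wa.tuf.twown.nwop.
Syllable 6 is /nwop/ with coda /p/, so it is closed.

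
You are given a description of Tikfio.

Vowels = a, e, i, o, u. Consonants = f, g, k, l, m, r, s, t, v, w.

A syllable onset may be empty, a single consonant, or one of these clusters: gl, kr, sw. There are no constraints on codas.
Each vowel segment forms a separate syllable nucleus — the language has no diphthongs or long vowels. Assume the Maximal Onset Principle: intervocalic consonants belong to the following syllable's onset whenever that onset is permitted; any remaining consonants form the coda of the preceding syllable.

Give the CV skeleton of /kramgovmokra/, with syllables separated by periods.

Vowels present: a, o, o, a; each is a nucleus, giving 4 syllables.
V1 /a/ – V2 /o/: /mg/ splits as /m/ + /g/ (/g/ is the longest suffix that is a licit onset).
V2 /o/ – V3 /o/: /vm/ — longest licit onset from the right is /m/, leaving /v/ as coda.
V3 /o/ – V4 /a/: /kr/ is a licit onset in full, so it all attaches to the next syllable.
So the parse is kram.gov.mo.kra.
Mapping each syllable to C/V: /kram/ → CCVC, /gov/ → CVC, /mo/ → CV, /kra/ → CCV.

CCVC.CVC.CV.CCV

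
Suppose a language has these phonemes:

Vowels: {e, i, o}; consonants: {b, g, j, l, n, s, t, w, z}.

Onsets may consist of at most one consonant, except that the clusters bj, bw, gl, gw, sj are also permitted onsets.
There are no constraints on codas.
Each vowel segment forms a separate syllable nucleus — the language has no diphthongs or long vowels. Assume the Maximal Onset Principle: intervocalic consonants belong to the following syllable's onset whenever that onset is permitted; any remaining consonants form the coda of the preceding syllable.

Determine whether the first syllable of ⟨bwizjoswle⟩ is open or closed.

Nuclei (vowels): i, o, e → 3 syllables.
/i…o/ gap (V1→V2): /zj/ — longest licit onset from the right is /j/, leaving /z/ as coda.
/o…e/ gap (V2→V3): /swl/ — longest licit onset from the right is /l/, leaving /sw/ as coda.
Putting it together: bwiz.josw.le.
Syllable 1 is /bwiz/ with coda /z/, so it is closed.

closed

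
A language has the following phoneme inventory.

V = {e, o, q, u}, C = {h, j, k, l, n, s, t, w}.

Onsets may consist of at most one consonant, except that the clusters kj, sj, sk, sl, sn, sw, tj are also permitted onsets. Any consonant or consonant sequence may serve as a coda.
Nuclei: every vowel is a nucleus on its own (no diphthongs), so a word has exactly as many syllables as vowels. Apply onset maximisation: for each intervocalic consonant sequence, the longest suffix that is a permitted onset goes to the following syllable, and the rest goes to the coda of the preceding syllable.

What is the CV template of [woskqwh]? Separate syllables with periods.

CV.CCVCC

The vowels are o, q — 2 nuclei, so 2 syllables.
/o…q/ gap (V1→V2): /sk/ is a licit onset in full, so it all attaches to the next syllable.
So the parse is wo.skqwh.
Mapping each syllable to C/V: /wo/ → CV, /skqwh/ → CCVCC.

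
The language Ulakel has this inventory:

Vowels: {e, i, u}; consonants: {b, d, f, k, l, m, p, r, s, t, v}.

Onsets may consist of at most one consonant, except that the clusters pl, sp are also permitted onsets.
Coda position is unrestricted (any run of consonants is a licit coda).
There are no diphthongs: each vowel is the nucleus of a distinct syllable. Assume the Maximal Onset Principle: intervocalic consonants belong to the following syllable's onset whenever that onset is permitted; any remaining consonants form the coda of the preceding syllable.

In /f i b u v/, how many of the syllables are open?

1

Nuclei (vowels): i, u → 2 syllables.
Between /i/ (V1) and /u/ (V2): /b/ → onset of the next syllable (single consonants are always licit onsets).
So the parse is fi.buv.
Classifying each syllable: /fi/ (open), /buv/ (closed).
Open syllables: 1.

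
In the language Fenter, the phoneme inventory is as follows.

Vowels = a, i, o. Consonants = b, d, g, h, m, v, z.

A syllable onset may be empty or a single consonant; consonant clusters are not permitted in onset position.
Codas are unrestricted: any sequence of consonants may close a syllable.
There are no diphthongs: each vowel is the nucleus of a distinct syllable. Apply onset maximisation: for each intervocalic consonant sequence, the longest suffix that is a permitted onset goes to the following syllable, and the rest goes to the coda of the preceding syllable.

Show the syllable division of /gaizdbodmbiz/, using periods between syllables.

ga.izd.bodm.biz

The vowels are a, i, o, i — 4 nuclei, so 4 syllables.
σ1/σ2 boundary: no consonants, so the boundary falls immediately after /a/.
σ2/σ3 boundary: /zdb/; trying suffixes from longest down, /b/ is the first permitted one, so coda /zd/ | onset /b/.
σ3/σ4 boundary: /dmb/ — longest licit onset from the right is /b/, leaving /dm/ as coda.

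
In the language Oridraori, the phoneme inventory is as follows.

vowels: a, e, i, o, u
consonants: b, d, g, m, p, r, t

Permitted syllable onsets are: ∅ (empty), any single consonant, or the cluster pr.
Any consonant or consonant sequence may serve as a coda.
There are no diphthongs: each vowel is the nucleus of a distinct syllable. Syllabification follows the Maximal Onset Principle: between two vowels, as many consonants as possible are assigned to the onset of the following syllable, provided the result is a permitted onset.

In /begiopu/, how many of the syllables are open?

4

Nuclei (vowels): e, i, o, u → 4 syllables.
Between /e/ (V1) and /i/ (V2): /g/ is a single consonant, so it becomes the next onset.
Between /i/ (V2) and /o/ (V3): hiatus — the boundary sits between the two vowels.
Between /o/ (V3) and /u/ (V4): /p/ is a single consonant, so it becomes the next onset.
Syllabification: be.gi.o.pu.
Classifying each syllable: /be/ (open), /gi/ (open), /o/ (open), /pu/ (open).
Open syllables: 4.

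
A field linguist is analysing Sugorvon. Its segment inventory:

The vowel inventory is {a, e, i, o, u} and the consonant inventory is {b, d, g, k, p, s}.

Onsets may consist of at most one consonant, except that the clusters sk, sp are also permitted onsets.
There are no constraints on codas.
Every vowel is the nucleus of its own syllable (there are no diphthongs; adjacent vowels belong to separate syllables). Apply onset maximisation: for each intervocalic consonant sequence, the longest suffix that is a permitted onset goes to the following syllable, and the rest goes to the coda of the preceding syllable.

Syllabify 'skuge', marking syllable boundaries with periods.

sku.ge

The vowels are u, e — 2 nuclei, so 2 syllables.
Between /u/ (V1) and /e/ (V2): /g/ → onset of the next syllable (single consonants are always licit onsets).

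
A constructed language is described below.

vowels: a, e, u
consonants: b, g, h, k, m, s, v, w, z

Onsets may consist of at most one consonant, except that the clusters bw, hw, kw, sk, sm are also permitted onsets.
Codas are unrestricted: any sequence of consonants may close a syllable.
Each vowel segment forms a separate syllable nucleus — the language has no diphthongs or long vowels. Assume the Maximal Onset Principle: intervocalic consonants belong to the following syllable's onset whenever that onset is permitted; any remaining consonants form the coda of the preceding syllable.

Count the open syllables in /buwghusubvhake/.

3

The vowels are u, u, u, a, e — 5 nuclei, so 5 syllables.
σ1/σ2 boundary: cluster /wgh/ — the longest permitted-onset suffix is /h/; onset = /h/, preceding coda = /wg/.
σ2/σ3 boundary: /s/ → onset of the next syllable (single consonants are always licit onsets).
σ3/σ4 boundary: /bvh/ splits as /bv/ + /h/ (/h/ is the longest suffix that is a licit onset).
σ4/σ5 boundary: /k/ is a single consonant, so it becomes the next onset.
Result: buwg.hu.subv.ha.ke.
Classifying each syllable: /buwg/ (closed), /hu/ (open), /subv/ (closed), /ha/ (open), /ke/ (open).
Open syllables: 3.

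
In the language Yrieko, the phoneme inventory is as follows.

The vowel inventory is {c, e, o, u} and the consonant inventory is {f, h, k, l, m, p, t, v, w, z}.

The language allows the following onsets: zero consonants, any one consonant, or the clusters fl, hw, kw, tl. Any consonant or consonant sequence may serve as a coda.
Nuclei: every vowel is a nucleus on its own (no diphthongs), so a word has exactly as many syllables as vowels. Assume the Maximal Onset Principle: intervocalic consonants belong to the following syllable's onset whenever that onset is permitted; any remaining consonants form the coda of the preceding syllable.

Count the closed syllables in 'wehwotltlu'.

Nuclei (vowels): e, o, u → 3 syllables.
/e…o/ gap (V1→V2): /hw/ — entire cluster is a permitted onset → onset /hw/, coda ∅.
/o…u/ gap (V2→V3): /tltl/ — longest licit onset from the right is /tl/, leaving /tl/ as coda.
Putting it together: we.hwotl.tlu.
Classifying each syllable: /we/ (open), /hwotl/ (closed), /tlu/ (open).
Closed syllables: 1.

1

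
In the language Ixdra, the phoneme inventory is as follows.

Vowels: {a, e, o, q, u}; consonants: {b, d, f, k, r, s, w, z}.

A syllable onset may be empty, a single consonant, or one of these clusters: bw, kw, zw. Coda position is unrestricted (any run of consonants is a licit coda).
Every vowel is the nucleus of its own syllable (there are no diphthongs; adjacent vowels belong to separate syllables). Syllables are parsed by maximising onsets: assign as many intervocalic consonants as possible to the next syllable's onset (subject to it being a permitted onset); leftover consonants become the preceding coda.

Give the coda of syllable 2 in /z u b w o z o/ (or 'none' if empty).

none

The vowels are u, o, o — 3 nuclei, so 3 syllables.
V1 /u/ – V2 /o/: cluster /bw/ — /bw/ is itself a permitted onset, so the whole cluster goes right; preceding coda = ∅.
V2 /o/ – V3 /o/: /z/ is a single consonant, so it becomes the next onset.
Syllabification: zu.bwo.zo.
Syllable 2 is /bwo/: onset /bw/, nucleus /o/, coda ∅.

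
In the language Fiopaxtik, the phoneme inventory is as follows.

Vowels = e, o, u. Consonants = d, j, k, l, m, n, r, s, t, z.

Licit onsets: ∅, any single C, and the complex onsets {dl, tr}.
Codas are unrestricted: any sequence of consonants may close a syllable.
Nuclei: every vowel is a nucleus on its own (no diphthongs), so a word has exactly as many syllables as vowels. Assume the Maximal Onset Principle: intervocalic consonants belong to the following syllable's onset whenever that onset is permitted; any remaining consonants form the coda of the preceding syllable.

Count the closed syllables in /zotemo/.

0

The vowels are o, e, o — 3 nuclei, so 3 syllables.
V1 /o/ – V2 /e/: just /t/ — single C goes to the following onset.
V2 /e/ – V3 /o/: /m/ is a single consonant, so it becomes the next onset.
Syllabification: zo.te.mo.
Classifying each syllable: /zo/ (open), /te/ (open), /mo/ (open).
Closed syllables: 0.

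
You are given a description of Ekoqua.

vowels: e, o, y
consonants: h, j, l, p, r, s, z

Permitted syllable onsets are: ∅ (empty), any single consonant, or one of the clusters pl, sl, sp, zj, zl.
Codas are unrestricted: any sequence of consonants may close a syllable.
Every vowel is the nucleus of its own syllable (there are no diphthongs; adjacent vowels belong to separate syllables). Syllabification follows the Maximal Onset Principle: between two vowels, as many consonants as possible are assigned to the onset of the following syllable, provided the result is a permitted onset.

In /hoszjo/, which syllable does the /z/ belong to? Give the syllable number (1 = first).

2

Vowels present: o, o; each is a nucleus, giving 2 syllables.
Between /o/ (V1) and /o/ (V2): /szj/ — longest licit onset from the right is /zj/, leaving /s/ as coda.
Result: hos.zjo.
The /z/ is in the onset of syllable 2 (/zjo/).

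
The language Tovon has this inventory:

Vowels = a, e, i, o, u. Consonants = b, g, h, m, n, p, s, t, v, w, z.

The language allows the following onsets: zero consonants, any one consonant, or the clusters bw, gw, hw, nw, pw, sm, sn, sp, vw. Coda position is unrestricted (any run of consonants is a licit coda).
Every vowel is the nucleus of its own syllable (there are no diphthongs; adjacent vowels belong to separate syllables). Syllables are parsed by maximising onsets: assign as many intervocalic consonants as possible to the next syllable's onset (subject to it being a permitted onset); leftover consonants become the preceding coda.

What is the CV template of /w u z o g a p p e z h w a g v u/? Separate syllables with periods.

Nuclei (vowels): u, o, a, e, a, u → 6 syllables.
V1 /u/ – V2 /o/: /z/ is a single consonant, so it becomes the next onset.
V2 /o/ – V3 /a/: /g/ is a single consonant, so it becomes the next onset.
V3 /a/ – V4 /e/: /pp/ — longest licit onset from the right is /p/, leaving /p/ as coda.
V4 /e/ – V5 /a/: /zhw/ splits as /z/ + /hw/ (/hw/ is the longest suffix that is a licit onset).
V5 /a/ – V6 /u/: /gv/; trying suffixes from longest down, /v/ is the first permitted one, so coda /g/ | onset /v/.
Syllabification: wu.zo.gap.pez.hwag.vu.
Mapping each syllable to C/V: /wu/ → CV, /zo/ → CV, /gap/ → CVC, /pez/ → CVC, /hwag/ → CCVC, /vu/ → CV.

CV.CV.CVC.CVC.CCVC.CV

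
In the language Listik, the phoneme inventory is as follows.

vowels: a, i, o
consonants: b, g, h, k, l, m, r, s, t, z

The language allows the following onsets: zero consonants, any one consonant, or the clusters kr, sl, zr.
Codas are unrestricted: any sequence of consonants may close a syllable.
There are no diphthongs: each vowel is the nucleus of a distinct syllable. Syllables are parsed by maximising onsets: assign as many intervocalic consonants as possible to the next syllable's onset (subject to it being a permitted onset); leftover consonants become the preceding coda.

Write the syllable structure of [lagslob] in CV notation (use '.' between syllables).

Vowels present: a, o; each is a nucleus, giving 2 syllables.
σ1/σ2 boundary: /gsl/; trying suffixes from longest down, /sl/ is the first permitted one, so coda /g/ | onset /sl/.
Syllabification: lag.slob.
Mapping each syllable to C/V: /lag/ → CVC, /slob/ → CCVC.

CVC.CCVC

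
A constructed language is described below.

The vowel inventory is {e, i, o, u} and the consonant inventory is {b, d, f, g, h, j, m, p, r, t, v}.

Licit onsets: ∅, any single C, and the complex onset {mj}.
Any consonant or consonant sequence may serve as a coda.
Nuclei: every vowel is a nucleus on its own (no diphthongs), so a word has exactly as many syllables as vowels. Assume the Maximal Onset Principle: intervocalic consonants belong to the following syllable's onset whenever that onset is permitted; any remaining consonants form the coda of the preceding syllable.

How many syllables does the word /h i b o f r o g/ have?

Nuclei (vowels): i, o, o → 3 syllables.

3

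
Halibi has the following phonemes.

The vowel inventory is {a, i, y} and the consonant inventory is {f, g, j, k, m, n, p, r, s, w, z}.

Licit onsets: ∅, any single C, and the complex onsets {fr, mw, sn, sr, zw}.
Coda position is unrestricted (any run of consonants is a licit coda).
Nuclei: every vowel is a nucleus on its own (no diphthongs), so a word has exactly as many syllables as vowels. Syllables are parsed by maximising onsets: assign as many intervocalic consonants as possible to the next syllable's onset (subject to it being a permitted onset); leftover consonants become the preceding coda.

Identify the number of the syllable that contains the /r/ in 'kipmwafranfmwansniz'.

The vowels are i, a, a, a, i — 5 nuclei, so 5 syllables.
V1 /i/ – V2 /a/: cluster /pmw/ — the longest permitted-onset suffix is /mw/; onset = /mw/, preceding coda = /p/.
V2 /a/ – V3 /a/: cluster /fr/ — /fr/ is itself a permitted onset, so the whole cluster goes right; preceding coda = ∅.
V3 /a/ – V4 /a/: cluster /nfmw/ — the longest permitted-onset suffix is /mw/; onset = /mw/, preceding coda = /nf/.
V4 /a/ – V5 /i/: /nsn/ splits as /n/ + /sn/ (/sn/ is the longest suffix that is a licit onset).
So the parse is kip.mwa.franf.mwan.sniz.
The /r/ is in the onset of syllable 3 (/franf/).

3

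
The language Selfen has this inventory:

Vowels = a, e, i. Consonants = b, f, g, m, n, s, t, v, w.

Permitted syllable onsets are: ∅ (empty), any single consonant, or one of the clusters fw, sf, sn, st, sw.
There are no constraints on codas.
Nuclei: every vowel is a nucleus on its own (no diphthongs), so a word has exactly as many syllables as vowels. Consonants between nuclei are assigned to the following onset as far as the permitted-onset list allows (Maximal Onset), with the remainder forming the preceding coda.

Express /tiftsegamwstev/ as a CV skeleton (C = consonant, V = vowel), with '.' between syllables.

CVCC.CV.CVCC.CCVC

Vowels present: i, e, a, e; each is a nucleus, giving 4 syllables.
/i…e/ gap (V1→V2): cluster /fts/ — the longest permitted-onset suffix is /s/; onset = /s/, preceding coda = /ft/.
/e…a/ gap (V2→V3): /g/ is a single consonant, so it becomes the next onset.
/a…e/ gap (V3→V4): /mwst/ splits as /mw/ + /st/ (/st/ is the longest suffix that is a licit onset).
So the parse is tift.se.gamw.stev.
Mapping each syllable to C/V: /tift/ → CVCC, /se/ → CV, /gamw/ → CVCC, /stev/ → CCVC.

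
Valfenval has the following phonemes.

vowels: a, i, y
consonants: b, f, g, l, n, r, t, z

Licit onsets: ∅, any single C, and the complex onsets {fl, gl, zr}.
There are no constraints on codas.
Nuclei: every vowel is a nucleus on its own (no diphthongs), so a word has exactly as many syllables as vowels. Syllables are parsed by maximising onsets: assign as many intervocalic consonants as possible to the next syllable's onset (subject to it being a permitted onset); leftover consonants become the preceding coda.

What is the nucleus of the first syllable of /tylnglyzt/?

y

Nuclei (vowels): y, y → 2 syllables.
The first nucleus (vowel 1 from the left) is /y/.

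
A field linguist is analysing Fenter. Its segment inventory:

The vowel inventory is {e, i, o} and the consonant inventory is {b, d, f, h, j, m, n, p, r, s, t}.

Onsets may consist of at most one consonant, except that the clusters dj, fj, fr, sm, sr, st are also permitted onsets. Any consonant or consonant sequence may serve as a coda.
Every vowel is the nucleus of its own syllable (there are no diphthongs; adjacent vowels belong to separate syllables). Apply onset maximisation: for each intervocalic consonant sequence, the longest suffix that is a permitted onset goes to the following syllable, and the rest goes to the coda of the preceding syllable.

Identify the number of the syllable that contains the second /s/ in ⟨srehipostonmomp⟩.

Nuclei (vowels): e, i, o, o, o → 5 syllables.
/e…i/ gap (V1→V2): just /h/ — single C goes to the following onset.
/i…o/ gap (V2→V3): /p/ → onset of the next syllable (single consonants are always licit onsets).
/o…o/ gap (V3→V4): /st/ is a licit onset in full, so it all attaches to the next syllable.
/o…o/ gap (V4→V5): cluster /nm/ — the longest permitted-onset suffix is /m/; onset = /m/, preceding coda = /n/.
Result: sre.hi.po.ston.momp.
The second /s/ is in the onset of syllable 4 (/ston/).

4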